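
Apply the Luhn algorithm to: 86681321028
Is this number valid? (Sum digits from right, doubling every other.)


Luhn sum = 47
47 mod 10 = 7

Invalid (Luhn sum mod 10 = 7)


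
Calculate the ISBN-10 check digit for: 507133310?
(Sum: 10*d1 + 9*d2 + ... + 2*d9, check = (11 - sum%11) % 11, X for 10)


Weighted sum: 161
161 mod 11 = 7

Check digit: 4


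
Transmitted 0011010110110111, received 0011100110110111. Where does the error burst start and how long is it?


XOR: 0000110000000000

Burst at position 4, length 2


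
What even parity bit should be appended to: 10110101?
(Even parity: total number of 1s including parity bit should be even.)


Number of 1s in data: 5
Parity bit: 1

1


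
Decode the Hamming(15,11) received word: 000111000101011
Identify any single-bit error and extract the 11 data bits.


Syndrome = 0: no error detected

Data: 01100101011 (no errors)


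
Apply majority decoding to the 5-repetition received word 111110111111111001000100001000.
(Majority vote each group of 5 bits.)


Groups: 11111, 01111, 11111, 00100, 01000, 01000
Majority votes: 111000

111000


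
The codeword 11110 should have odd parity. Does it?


Number of 1s: 4

No, parity error (4 ones)


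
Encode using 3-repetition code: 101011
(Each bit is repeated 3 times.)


Each bit -> 3 copies

111000111000111111


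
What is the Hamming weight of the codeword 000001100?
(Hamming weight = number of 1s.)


Counting 1s in 000001100

2


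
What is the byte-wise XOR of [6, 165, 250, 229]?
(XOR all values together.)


XOR chain: 6 ^ 165 ^ 250 ^ 229 = 188

188


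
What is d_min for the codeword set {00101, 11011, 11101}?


Comparing all pairs, minimum distance: 2
Can detect 1 errors, correct 0 errors

2


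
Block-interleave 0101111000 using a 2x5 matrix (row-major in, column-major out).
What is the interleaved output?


Matrix:
  01011
  11000
Read columns: 0111001010

0111001010


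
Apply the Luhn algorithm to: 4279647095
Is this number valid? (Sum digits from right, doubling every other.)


Luhn sum = 50
50 mod 10 = 0

Valid (Luhn sum mod 10 = 0)


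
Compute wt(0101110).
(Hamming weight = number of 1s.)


Counting 1s in 0101110

4


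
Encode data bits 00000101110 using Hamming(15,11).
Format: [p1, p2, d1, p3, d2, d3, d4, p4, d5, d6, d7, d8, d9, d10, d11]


Parity bits: p1=1, p2=0, p3=1, p4=0

100100000101110


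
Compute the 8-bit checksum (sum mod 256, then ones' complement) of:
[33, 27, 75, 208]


Sum = 343 mod 256 = 87
Complement = 168

168


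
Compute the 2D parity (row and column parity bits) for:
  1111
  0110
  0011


Row parities: 000
Column parities: 1010

Row P: 000, Col P: 1010, Corner: 0


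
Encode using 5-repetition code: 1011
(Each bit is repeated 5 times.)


Each bit -> 5 copies

11111000001111111111


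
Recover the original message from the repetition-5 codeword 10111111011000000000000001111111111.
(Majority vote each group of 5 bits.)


Groups: 10111, 11101, 10000, 00000, 00000, 11111, 11111
Majority votes: 1100011

1100011


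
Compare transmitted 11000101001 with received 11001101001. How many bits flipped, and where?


XOR: 00001000000

1 error(s) at position(s): 4


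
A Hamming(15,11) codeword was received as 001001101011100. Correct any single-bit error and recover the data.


Syndrome = 1: error at position 1

Data: 10111011100 (corrected bit 1)


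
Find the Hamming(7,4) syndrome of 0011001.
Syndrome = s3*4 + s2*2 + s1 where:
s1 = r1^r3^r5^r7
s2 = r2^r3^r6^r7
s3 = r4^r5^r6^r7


s1=0, s2=0, s3=0

Syndrome = 0 (no error)


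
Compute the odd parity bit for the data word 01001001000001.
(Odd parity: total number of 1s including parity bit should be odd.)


Number of 1s in data: 4
Parity bit: 1

1


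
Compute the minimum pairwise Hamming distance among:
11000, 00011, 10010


Comparing all pairs, minimum distance: 2
Can detect 1 errors, correct 0 errors

2


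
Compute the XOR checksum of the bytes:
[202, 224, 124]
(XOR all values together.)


XOR chain: 202 ^ 224 ^ 124 = 86

86


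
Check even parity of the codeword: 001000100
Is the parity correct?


Number of 1s: 2

Yes, parity is correct (2 ones)


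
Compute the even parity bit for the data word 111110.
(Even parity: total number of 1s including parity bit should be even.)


Number of 1s in data: 5
Parity bit: 1

1


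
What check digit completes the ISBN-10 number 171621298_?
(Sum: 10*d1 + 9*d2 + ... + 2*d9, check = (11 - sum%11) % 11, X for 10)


Weighted sum: 191
191 mod 11 = 4

Check digit: 7


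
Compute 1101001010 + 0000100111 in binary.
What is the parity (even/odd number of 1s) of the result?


1101001010 = 842
0000100111 = 39
Sum = 881 = 1101110001
1s count = 6

even parity (6 ones in 1101110001)


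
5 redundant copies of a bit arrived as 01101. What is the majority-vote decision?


Ones: 3 out of 5
Threshold: 3

1 (3/5 voted 1)


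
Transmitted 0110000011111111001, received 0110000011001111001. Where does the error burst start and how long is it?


XOR: 0000000000110000000

Burst at position 10, length 2


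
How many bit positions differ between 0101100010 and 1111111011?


XOR: 1010011001
Count of 1s: 5

5


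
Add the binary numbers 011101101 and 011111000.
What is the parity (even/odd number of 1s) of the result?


011101101 = 237
011111000 = 248
Sum = 485 = 111100101
1s count = 6

even parity (6 ones in 111100101)


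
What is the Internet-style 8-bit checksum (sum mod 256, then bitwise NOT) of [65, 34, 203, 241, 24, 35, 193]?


Sum = 795 mod 256 = 27
Complement = 228

228


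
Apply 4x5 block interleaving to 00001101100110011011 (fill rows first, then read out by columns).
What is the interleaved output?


Matrix:
  00001
  10110
  01100
  11011
Read columns: 01010011011001011001

01010011011001011001


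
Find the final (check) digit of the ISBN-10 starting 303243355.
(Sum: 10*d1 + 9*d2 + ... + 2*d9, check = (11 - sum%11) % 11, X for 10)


Weighted sum: 144
144 mod 11 = 1

Check digit: X


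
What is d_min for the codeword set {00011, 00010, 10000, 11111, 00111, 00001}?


Comparing all pairs, minimum distance: 1
Can detect 0 errors, correct 0 errors

1


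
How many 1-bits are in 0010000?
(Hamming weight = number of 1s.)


Counting 1s in 0010000

1


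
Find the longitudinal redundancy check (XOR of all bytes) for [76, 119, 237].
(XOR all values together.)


XOR chain: 76 ^ 119 ^ 237 = 214

214


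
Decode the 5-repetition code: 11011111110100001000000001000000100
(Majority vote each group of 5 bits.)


Groups: 11011, 11111, 01000, 01000, 00000, 10000, 00100
Majority votes: 1100000

1100000


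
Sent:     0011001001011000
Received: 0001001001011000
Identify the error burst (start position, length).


XOR: 0010000000000000

Burst at position 2, length 1


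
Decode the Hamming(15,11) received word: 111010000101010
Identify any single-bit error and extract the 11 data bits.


Syndrome = 13: error at position 13

Data: 11000101110 (corrected bit 13)


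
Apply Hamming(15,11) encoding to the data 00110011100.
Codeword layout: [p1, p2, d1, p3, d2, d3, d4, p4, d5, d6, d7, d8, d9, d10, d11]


Parity bits: p1=1, p2=1, p3=0, p4=1

110001110011100


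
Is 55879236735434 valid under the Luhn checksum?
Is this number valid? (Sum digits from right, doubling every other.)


Luhn sum = 66
66 mod 10 = 6

Invalid (Luhn sum mod 10 = 6)


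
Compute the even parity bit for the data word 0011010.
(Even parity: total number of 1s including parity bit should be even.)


Number of 1s in data: 3
Parity bit: 1

1


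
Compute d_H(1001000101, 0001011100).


XOR: 1000011001
Count of 1s: 4

4


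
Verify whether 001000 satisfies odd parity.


Number of 1s: 1

Yes, parity is correct (1 ones)


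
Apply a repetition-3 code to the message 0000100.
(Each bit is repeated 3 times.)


Each bit -> 3 copies

000000000000111000000


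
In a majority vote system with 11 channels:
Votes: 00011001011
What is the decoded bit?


Ones: 5 out of 11
Threshold: 6

0 (5/11 voted 1)


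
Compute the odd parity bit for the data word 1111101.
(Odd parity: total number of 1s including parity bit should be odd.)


Number of 1s in data: 6
Parity bit: 1

1


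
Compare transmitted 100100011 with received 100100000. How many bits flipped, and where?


XOR: 000000011

2 error(s) at position(s): 7, 8


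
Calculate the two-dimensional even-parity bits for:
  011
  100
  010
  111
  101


Row parities: 01110
Column parities: 111

Row P: 01110, Col P: 111, Corner: 1


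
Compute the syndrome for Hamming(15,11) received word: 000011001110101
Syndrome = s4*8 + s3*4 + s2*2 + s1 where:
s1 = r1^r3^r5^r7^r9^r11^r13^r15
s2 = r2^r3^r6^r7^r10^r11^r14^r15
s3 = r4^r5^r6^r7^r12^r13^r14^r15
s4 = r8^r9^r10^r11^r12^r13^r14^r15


s1=1, s2=0, s3=0, s4=1

Syndrome = 9 (error at position 9)


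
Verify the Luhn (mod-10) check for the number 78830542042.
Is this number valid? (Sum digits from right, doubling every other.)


Luhn sum = 47
47 mod 10 = 7

Invalid (Luhn sum mod 10 = 7)


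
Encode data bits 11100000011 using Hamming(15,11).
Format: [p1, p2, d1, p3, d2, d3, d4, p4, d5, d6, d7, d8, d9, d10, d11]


Parity bits: p1=1, p2=0, p3=0, p4=0

101011000000011


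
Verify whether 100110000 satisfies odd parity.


Number of 1s: 3

Yes, parity is correct (3 ones)


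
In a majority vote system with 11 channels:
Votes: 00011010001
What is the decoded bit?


Ones: 4 out of 11
Threshold: 6

0 (4/11 voted 1)


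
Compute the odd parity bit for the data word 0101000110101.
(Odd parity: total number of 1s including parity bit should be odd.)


Number of 1s in data: 6
Parity bit: 1

1


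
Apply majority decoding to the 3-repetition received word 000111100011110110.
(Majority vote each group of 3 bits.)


Groups: 000, 111, 100, 011, 110, 110
Majority votes: 010111

010111


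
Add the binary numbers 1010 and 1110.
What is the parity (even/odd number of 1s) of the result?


1010 = 10
1110 = 14
Sum = 24 = 11000
1s count = 2

even parity (2 ones in 11000)


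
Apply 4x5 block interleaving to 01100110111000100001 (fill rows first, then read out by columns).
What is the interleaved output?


Matrix:
  01100
  11011
  10001
  00001
Read columns: 01101100100001000111

01101100100001000111


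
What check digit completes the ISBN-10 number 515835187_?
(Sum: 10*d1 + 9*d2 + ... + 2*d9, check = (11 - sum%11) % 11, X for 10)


Weighted sum: 240
240 mod 11 = 9

Check digit: 2


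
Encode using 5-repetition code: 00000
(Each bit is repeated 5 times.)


Each bit -> 5 copies

0000000000000000000000000


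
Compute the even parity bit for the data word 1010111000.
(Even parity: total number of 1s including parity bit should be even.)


Number of 1s in data: 5
Parity bit: 1

1


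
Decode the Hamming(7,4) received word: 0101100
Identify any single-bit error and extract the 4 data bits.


Syndrome = 3: error at position 3

Data: 1100 (corrected bit 3)


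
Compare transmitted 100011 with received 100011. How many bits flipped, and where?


XOR: 000000

0 errors (received matches sent)


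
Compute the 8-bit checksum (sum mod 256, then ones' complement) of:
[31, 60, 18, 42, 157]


Sum = 308 mod 256 = 52
Complement = 203

203


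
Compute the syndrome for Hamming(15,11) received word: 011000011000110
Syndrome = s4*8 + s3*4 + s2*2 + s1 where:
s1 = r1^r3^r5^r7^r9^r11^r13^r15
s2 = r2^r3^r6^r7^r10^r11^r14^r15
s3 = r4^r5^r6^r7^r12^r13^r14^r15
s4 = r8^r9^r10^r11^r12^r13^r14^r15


s1=1, s2=1, s3=0, s4=0

Syndrome = 3 (error at position 3)


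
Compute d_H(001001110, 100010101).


XOR: 101011011
Count of 1s: 6

6


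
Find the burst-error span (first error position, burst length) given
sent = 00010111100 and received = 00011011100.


XOR: 00001100000

Burst at position 4, length 2


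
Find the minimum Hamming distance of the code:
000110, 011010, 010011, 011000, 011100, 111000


Comparing all pairs, minimum distance: 1
Can detect 0 errors, correct 0 errors

1


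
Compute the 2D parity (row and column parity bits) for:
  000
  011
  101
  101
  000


Row parities: 00000
Column parities: 011

Row P: 00000, Col P: 011, Corner: 0


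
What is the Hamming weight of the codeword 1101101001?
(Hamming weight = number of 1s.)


Counting 1s in 1101101001

6


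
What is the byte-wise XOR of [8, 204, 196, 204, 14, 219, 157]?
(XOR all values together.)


XOR chain: 8 ^ 204 ^ 196 ^ 204 ^ 14 ^ 219 ^ 157 = 132

132


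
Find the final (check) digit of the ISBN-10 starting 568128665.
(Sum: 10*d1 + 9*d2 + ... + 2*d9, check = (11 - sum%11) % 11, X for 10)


Weighted sum: 279
279 mod 11 = 4

Check digit: 7


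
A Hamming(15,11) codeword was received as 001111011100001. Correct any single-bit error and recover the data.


Syndrome = 0: no error detected

Data: 11101100001 (no errors)


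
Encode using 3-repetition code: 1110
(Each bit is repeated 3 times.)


Each bit -> 3 copies

111111111000


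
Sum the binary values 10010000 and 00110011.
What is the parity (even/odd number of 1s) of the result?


10010000 = 144
00110011 = 51
Sum = 195 = 11000011
1s count = 4

even parity (4 ones in 11000011)


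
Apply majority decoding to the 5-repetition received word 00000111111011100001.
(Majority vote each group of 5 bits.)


Groups: 00000, 11111, 10111, 00001
Majority votes: 0110

0110


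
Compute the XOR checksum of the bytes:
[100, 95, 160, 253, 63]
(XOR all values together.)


XOR chain: 100 ^ 95 ^ 160 ^ 253 ^ 63 = 89

89


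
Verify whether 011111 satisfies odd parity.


Number of 1s: 5

Yes, parity is correct (5 ones)


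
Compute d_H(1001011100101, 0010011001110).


XOR: 1011000101011
Count of 1s: 7

7


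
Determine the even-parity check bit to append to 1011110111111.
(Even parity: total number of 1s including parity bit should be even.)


Number of 1s in data: 11
Parity bit: 1

1


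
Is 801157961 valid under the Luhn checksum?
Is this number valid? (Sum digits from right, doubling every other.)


Luhn sum = 34
34 mod 10 = 4

Invalid (Luhn sum mod 10 = 4)


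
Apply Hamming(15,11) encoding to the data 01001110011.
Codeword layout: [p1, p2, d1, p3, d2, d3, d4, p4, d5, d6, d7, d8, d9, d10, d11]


Parity bits: p1=0, p2=0, p3=1, p4=1

000110011110011


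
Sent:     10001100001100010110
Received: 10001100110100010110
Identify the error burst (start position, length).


XOR: 00000000111000000000

Burst at position 8, length 3


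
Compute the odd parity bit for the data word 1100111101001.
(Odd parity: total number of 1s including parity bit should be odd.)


Number of 1s in data: 8
Parity bit: 1

1


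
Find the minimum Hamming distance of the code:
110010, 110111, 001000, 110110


Comparing all pairs, minimum distance: 1
Can detect 0 errors, correct 0 errors

1


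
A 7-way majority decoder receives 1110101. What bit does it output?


Ones: 5 out of 7
Threshold: 4

1 (5/7 voted 1)


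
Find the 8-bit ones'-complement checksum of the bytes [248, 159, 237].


Sum = 644 mod 256 = 132
Complement = 123

123


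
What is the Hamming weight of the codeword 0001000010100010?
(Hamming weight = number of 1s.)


Counting 1s in 0001000010100010

4


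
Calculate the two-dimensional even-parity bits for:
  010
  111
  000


Row parities: 110
Column parities: 101

Row P: 110, Col P: 101, Corner: 0


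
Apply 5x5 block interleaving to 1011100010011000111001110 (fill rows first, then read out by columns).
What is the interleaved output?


Matrix:
  10111
  00010
  01100
  01110
  01110
Read columns: 1000000111101111101110000

1000000111101111101110000


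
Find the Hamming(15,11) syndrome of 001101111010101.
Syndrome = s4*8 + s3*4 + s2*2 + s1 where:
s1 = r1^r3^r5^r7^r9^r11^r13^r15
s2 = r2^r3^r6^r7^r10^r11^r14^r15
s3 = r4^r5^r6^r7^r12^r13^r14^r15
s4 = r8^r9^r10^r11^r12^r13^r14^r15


s1=0, s2=1, s3=1, s4=1

Syndrome = 14 (error at position 14)


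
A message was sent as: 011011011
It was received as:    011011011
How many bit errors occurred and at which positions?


XOR: 000000000

0 errors (received matches sent)


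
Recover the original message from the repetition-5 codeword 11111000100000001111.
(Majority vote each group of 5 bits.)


Groups: 11111, 00010, 00000, 01111
Majority votes: 1001

1001


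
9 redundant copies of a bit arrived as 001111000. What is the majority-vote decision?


Ones: 4 out of 9
Threshold: 5

0 (4/9 voted 1)


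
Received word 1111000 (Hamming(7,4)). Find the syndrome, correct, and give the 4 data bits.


Syndrome = 4: error at position 4

Data: 1000 (corrected bit 4)


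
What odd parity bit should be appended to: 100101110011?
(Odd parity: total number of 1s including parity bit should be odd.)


Number of 1s in data: 7
Parity bit: 0

0


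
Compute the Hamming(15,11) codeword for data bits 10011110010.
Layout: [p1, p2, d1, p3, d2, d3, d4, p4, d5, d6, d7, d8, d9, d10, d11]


Parity bits: p1=0, p2=1, p3=0, p4=0

011000101110010


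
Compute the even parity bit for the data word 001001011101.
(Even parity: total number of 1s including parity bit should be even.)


Number of 1s in data: 6
Parity bit: 0

0


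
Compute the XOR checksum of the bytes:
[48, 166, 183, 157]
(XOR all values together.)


XOR chain: 48 ^ 166 ^ 183 ^ 157 = 188

188


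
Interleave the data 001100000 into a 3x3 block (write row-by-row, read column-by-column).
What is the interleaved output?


Matrix:
  001
  100
  000
Read columns: 010000100

010000100


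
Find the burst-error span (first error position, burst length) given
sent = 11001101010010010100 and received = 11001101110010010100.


XOR: 00000000100000000000

Burst at position 8, length 1


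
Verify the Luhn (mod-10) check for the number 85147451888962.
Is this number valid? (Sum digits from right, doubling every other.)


Luhn sum = 65
65 mod 10 = 5

Invalid (Luhn sum mod 10 = 5)


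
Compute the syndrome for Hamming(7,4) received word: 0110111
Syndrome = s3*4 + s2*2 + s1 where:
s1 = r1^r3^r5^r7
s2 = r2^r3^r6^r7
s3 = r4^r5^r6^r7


s1=1, s2=0, s3=1

Syndrome = 5 (error at position 5)


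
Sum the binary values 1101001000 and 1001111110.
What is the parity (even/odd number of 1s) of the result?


1101001000 = 840
1001111110 = 638
Sum = 1478 = 10111000110
1s count = 6

even parity (6 ones in 10111000110)


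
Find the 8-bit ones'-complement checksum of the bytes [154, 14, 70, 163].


Sum = 401 mod 256 = 145
Complement = 110

110


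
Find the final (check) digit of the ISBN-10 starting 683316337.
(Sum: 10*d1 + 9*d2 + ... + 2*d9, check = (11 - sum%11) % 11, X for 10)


Weighted sum: 248
248 mod 11 = 6

Check digit: 5


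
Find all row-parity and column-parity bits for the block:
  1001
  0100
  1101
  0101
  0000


Row parities: 01100
Column parities: 0101

Row P: 01100, Col P: 0101, Corner: 0


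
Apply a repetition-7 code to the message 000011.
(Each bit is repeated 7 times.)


Each bit -> 7 copies

000000000000000000000000000011111111111111


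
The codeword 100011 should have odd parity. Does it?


Number of 1s: 3

Yes, parity is correct (3 ones)


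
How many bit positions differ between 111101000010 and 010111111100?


XOR: 101010111110
Count of 1s: 8

8


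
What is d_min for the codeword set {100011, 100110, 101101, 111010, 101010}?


Comparing all pairs, minimum distance: 1
Can detect 0 errors, correct 0 errors

1


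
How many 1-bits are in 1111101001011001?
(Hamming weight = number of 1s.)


Counting 1s in 1111101001011001

10


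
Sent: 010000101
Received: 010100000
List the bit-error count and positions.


XOR: 000100101

3 error(s) at position(s): 3, 6, 8


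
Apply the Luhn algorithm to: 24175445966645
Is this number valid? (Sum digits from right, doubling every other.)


Luhn sum = 72
72 mod 10 = 2

Invalid (Luhn sum mod 10 = 2)


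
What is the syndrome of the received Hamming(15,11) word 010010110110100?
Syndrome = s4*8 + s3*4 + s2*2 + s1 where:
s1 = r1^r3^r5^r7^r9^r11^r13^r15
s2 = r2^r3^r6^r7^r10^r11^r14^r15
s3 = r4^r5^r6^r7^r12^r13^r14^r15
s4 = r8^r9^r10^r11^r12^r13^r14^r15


s1=0, s2=0, s3=1, s4=0

Syndrome = 4 (error at position 4)


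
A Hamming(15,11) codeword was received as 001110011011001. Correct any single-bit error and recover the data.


Syndrome = 11: error at position 11

Data: 11001001001 (corrected bit 11)


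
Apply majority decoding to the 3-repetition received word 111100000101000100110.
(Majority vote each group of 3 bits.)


Groups: 111, 100, 000, 101, 000, 100, 110
Majority votes: 1001001

1001001


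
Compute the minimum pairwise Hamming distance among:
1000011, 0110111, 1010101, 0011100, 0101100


Comparing all pairs, minimum distance: 2
Can detect 1 errors, correct 0 errors

2


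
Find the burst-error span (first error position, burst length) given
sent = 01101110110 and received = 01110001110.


XOR: 00011111000

Burst at position 3, length 5


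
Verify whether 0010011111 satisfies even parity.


Number of 1s: 6

Yes, parity is correct (6 ones)


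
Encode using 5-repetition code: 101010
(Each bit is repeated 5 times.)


Each bit -> 5 copies

111110000011111000001111100000


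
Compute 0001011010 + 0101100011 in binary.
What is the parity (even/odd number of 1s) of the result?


0001011010 = 90
0101100011 = 355
Sum = 445 = 110111101
1s count = 7

odd parity (7 ones in 110111101)


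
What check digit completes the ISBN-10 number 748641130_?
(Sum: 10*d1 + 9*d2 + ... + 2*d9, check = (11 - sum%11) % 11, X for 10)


Weighted sum: 254
254 mod 11 = 1

Check digit: X


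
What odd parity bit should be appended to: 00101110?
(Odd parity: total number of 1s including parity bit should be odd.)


Number of 1s in data: 4
Parity bit: 1

1


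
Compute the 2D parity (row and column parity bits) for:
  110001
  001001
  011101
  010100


Row parities: 1000
Column parities: 110001

Row P: 1000, Col P: 110001, Corner: 1


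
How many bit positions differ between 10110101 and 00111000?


XOR: 10001101
Count of 1s: 4

4


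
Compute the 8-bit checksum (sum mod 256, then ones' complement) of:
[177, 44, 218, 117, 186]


Sum = 742 mod 256 = 230
Complement = 25

25


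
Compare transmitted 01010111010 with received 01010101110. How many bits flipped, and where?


XOR: 00000010100

2 error(s) at position(s): 6, 8


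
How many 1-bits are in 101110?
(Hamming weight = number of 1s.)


Counting 1s in 101110

4


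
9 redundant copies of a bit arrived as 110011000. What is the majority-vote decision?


Ones: 4 out of 9
Threshold: 5

0 (4/9 voted 1)


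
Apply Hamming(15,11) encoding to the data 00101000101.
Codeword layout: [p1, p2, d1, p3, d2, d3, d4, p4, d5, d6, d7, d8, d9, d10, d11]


Parity bits: p1=1, p2=0, p3=1, p4=1

100101011000101


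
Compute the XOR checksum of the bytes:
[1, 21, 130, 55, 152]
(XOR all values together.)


XOR chain: 1 ^ 21 ^ 130 ^ 55 ^ 152 = 57

57


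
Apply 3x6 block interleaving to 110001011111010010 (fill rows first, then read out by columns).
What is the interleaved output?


Matrix:
  110001
  011111
  010010
Read columns: 100111010010011110

100111010010011110


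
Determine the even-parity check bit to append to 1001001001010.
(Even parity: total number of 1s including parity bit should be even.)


Number of 1s in data: 5
Parity bit: 1

1


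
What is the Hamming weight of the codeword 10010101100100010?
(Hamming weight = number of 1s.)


Counting 1s in 10010101100100010

7


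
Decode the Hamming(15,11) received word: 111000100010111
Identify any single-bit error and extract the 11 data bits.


Syndrome = 0: no error detected

Data: 10010010111 (no errors)


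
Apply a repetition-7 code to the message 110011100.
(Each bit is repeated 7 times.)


Each bit -> 7 copies

111111111111110000000000000011111111111111111111100000000000000


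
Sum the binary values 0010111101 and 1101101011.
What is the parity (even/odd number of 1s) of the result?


0010111101 = 189
1101101011 = 875
Sum = 1064 = 10000101000
1s count = 3

odd parity (3 ones in 10000101000)


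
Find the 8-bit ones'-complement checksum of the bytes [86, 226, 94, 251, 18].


Sum = 675 mod 256 = 163
Complement = 92

92


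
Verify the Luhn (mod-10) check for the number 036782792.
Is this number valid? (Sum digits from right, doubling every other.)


Luhn sum = 47
47 mod 10 = 7

Invalid (Luhn sum mod 10 = 7)


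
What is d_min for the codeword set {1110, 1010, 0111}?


Comparing all pairs, minimum distance: 1
Can detect 0 errors, correct 0 errors

1


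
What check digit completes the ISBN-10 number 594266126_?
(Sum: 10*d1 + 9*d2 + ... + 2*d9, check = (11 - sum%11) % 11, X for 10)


Weighted sum: 265
265 mod 11 = 1

Check digit: X


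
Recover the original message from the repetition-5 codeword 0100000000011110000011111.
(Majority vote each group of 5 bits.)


Groups: 01000, 00000, 01111, 00000, 11111
Majority votes: 00101

00101


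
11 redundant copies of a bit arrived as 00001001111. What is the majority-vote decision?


Ones: 5 out of 11
Threshold: 6

0 (5/11 voted 1)


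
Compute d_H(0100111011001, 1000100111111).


XOR: 1100011100110
Count of 1s: 7

7


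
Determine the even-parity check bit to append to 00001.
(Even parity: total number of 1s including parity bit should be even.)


Number of 1s in data: 1
Parity bit: 1

1


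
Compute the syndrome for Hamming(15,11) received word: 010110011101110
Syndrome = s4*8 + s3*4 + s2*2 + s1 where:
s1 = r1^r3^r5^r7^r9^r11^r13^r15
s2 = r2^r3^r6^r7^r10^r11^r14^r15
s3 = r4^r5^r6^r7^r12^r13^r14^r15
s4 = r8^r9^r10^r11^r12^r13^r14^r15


s1=1, s2=1, s3=1, s4=0

Syndrome = 7 (error at position 7)


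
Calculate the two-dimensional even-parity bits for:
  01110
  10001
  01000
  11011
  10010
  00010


Row parities: 101001
Column parities: 11100

Row P: 101001, Col P: 11100, Corner: 1


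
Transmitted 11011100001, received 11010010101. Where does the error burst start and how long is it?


XOR: 00001110100

Burst at position 4, length 5


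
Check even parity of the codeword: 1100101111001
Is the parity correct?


Number of 1s: 8

Yes, parity is correct (8 ones)


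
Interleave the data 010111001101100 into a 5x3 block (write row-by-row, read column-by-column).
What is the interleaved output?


Matrix:
  010
  111
  001
  101
  100
Read columns: 010111100001110

010111100001110


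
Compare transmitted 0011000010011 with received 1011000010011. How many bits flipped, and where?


XOR: 1000000000000

1 error(s) at position(s): 0


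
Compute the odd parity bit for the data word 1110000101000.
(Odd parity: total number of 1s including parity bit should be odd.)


Number of 1s in data: 5
Parity bit: 0

0


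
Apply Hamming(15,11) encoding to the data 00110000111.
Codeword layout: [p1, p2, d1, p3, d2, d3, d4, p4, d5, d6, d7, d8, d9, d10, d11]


Parity bits: p1=1, p2=0, p3=1, p4=1

100101110000111


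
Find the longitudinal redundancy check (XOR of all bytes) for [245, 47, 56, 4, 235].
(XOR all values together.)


XOR chain: 245 ^ 47 ^ 56 ^ 4 ^ 235 = 13

13


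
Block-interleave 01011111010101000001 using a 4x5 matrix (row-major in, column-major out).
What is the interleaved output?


Matrix:
  01011
  11101
  01010
  00001
Read columns: 01001110010010101101

01001110010010101101


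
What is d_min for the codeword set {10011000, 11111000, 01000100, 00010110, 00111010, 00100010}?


Comparing all pairs, minimum distance: 2
Can detect 1 errors, correct 0 errors

2


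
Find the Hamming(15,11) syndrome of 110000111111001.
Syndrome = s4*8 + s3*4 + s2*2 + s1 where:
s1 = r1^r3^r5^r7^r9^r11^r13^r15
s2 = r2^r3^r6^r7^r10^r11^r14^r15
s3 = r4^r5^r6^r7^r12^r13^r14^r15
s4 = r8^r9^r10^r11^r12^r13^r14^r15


s1=1, s2=1, s3=1, s4=0

Syndrome = 7 (error at position 7)


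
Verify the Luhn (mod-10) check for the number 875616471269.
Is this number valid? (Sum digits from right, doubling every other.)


Luhn sum = 60
60 mod 10 = 0

Valid (Luhn sum mod 10 = 0)


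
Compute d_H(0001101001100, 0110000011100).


XOR: 0111101010000
Count of 1s: 6

6


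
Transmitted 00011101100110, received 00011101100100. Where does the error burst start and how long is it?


XOR: 00000000000010

Burst at position 12, length 1


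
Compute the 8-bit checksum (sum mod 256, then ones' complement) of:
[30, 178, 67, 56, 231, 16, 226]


Sum = 804 mod 256 = 36
Complement = 219

219


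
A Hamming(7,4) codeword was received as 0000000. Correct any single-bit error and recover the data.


Syndrome = 0: no error detected

Data: 0000 (no errors)


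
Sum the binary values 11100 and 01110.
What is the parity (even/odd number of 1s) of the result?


11100 = 28
01110 = 14
Sum = 42 = 101010
1s count = 3

odd parity (3 ones in 101010)


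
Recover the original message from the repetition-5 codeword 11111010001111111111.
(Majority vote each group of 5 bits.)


Groups: 11111, 01000, 11111, 11111
Majority votes: 1011

1011


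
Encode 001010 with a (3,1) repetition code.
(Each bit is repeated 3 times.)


Each bit -> 3 copies

000000111000111000


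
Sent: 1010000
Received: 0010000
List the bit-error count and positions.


XOR: 1000000

1 error(s) at position(s): 0


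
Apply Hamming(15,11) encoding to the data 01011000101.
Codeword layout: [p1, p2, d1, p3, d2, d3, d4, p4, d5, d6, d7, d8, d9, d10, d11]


Parity bits: p1=1, p2=0, p3=0, p4=1

100010111000101


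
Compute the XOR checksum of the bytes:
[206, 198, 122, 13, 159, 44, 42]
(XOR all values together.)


XOR chain: 206 ^ 198 ^ 122 ^ 13 ^ 159 ^ 44 ^ 42 = 230

230


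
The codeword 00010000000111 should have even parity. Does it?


Number of 1s: 4

Yes, parity is correct (4 ones)


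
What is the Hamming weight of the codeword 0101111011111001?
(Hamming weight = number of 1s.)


Counting 1s in 0101111011111001

11


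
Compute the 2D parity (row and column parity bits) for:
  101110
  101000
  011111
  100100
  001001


Row parities: 00100
Column parities: 110100

Row P: 00100, Col P: 110100, Corner: 1


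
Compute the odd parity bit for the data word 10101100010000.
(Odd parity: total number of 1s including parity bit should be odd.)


Number of 1s in data: 5
Parity bit: 0

0


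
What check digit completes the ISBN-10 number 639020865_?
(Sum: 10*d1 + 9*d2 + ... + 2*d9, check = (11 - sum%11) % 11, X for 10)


Weighted sum: 231
231 mod 11 = 0

Check digit: 0


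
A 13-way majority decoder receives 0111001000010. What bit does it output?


Ones: 5 out of 13
Threshold: 7

0 (5/13 voted 1)


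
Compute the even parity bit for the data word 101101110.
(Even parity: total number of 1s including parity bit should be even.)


Number of 1s in data: 6
Parity bit: 0

0


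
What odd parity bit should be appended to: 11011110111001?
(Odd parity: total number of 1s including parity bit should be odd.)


Number of 1s in data: 10
Parity bit: 1

1


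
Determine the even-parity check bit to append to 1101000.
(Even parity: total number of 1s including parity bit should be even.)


Number of 1s in data: 3
Parity bit: 1

1


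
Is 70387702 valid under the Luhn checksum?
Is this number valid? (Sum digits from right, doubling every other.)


Luhn sum = 33
33 mod 10 = 3

Invalid (Luhn sum mod 10 = 3)


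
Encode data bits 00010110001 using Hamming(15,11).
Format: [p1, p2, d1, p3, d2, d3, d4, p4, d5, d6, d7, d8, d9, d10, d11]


Parity bits: p1=1, p2=0, p3=0, p4=1

100000110110001


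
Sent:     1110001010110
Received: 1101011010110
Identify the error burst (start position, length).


XOR: 0011010000000

Burst at position 2, length 4


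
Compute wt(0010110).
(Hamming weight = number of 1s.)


Counting 1s in 0010110

3


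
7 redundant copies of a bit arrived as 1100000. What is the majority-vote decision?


Ones: 2 out of 7
Threshold: 4

0 (2/7 voted 1)


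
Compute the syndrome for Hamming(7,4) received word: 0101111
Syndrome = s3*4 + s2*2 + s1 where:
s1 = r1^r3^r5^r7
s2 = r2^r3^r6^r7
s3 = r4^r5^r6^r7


s1=0, s2=1, s3=0

Syndrome = 2 (error at position 2)


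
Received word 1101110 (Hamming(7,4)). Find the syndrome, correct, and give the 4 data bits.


Syndrome = 4: error at position 4

Data: 0110 (corrected bit 4)


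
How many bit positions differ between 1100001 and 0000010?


XOR: 1100011
Count of 1s: 4

4


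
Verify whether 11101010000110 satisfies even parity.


Number of 1s: 7

No, parity error (7 ones)


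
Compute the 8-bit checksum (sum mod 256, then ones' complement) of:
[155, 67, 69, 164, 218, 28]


Sum = 701 mod 256 = 189
Complement = 66

66


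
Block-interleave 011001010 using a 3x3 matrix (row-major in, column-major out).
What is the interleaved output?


Matrix:
  011
  001
  010
Read columns: 000101110

000101110


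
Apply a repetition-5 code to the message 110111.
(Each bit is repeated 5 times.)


Each bit -> 5 copies

111111111100000111111111111111


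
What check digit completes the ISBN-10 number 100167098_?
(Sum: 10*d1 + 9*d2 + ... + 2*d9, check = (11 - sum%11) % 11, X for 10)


Weighted sum: 131
131 mod 11 = 10

Check digit: 1


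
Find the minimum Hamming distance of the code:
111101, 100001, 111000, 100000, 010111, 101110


Comparing all pairs, minimum distance: 1
Can detect 0 errors, correct 0 errors

1


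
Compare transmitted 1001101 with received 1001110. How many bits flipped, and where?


XOR: 0000011

2 error(s) at position(s): 5, 6


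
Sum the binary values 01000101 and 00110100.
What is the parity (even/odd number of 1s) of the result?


01000101 = 69
00110100 = 52
Sum = 121 = 1111001
1s count = 5

odd parity (5 ones in 1111001)


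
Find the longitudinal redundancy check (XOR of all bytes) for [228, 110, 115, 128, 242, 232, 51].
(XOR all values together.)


XOR chain: 228 ^ 110 ^ 115 ^ 128 ^ 242 ^ 232 ^ 51 = 80

80


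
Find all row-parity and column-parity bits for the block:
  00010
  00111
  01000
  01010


Row parities: 1110
Column parities: 00111

Row P: 1110, Col P: 00111, Corner: 1


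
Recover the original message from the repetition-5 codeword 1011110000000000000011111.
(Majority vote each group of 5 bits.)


Groups: 10111, 10000, 00000, 00000, 11111
Majority votes: 10001

10001


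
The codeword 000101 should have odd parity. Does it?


Number of 1s: 2

No, parity error (2 ones)


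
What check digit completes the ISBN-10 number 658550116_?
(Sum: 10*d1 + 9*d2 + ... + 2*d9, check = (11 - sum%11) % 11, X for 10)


Weighted sum: 253
253 mod 11 = 0

Check digit: 0


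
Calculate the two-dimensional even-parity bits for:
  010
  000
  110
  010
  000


Row parities: 10010
Column parities: 110

Row P: 10010, Col P: 110, Corner: 0


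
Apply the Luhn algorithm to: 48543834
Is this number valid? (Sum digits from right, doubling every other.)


Luhn sum = 45
45 mod 10 = 5

Invalid (Luhn sum mod 10 = 5)


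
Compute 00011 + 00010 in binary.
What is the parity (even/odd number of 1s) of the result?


00011 = 3
00010 = 2
Sum = 5 = 101
1s count = 2

even parity (2 ones in 101)


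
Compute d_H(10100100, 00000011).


XOR: 10100111
Count of 1s: 5

5


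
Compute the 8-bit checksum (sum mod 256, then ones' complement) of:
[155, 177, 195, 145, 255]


Sum = 927 mod 256 = 159
Complement = 96

96


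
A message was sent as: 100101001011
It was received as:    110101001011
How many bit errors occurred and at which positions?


XOR: 010000000000

1 error(s) at position(s): 1


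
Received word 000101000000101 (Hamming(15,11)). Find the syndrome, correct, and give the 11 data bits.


Syndrome = 0: no error detected

Data: 00100000101 (no errors)


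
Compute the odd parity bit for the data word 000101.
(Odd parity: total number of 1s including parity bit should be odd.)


Number of 1s in data: 2
Parity bit: 1

1


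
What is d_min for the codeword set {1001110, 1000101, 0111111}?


Comparing all pairs, minimum distance: 3
Can detect 2 errors, correct 1 errors

3


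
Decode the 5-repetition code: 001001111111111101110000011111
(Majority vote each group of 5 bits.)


Groups: 00100, 11111, 11111, 10111, 00000, 11111
Majority votes: 011101

011101


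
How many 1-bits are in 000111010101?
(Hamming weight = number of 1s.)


Counting 1s in 000111010101

6


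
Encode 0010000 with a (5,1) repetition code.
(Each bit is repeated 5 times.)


Each bit -> 5 copies

00000000001111100000000000000000000


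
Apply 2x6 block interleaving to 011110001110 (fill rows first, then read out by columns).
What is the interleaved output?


Matrix:
  011110
  001110
Read columns: 001011111100

001011111100


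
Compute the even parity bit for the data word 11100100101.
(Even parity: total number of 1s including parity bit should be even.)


Number of 1s in data: 6
Parity bit: 0

0


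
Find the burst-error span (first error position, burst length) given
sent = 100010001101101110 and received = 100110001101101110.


XOR: 000100000000000000

Burst at position 3, length 1


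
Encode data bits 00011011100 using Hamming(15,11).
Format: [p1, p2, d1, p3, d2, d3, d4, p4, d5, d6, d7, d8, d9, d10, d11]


Parity bits: p1=0, p2=0, p3=1, p4=0

000100101011100


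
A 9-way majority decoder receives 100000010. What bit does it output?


Ones: 2 out of 9
Threshold: 5

0 (2/9 voted 1)


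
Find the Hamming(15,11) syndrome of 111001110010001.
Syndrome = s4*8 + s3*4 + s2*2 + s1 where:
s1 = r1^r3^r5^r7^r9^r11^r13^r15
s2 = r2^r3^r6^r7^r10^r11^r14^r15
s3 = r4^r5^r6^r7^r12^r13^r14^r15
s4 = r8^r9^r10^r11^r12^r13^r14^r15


s1=1, s2=0, s3=1, s4=1

Syndrome = 13 (error at position 13)


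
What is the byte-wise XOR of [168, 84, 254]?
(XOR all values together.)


XOR chain: 168 ^ 84 ^ 254 = 2

2


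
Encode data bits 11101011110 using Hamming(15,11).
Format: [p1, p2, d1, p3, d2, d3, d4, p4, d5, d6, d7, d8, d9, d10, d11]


Parity bits: p1=1, p2=0, p3=1, p4=1

101111011011110


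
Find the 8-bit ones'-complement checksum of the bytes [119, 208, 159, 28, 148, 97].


Sum = 759 mod 256 = 247
Complement = 8

8


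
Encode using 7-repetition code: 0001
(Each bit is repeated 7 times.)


Each bit -> 7 copies

0000000000000000000001111111


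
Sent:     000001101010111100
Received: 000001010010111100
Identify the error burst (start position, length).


XOR: 000000111000000000

Burst at position 6, length 3


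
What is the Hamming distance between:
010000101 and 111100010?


XOR: 101100111
Count of 1s: 6

6


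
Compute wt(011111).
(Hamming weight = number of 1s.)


Counting 1s in 011111

5


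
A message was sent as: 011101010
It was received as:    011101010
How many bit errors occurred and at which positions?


XOR: 000000000

0 errors (received matches sent)


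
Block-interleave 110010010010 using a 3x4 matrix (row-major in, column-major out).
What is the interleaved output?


Matrix:
  1100
  1001
  0010
Read columns: 110100001010

110100001010
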